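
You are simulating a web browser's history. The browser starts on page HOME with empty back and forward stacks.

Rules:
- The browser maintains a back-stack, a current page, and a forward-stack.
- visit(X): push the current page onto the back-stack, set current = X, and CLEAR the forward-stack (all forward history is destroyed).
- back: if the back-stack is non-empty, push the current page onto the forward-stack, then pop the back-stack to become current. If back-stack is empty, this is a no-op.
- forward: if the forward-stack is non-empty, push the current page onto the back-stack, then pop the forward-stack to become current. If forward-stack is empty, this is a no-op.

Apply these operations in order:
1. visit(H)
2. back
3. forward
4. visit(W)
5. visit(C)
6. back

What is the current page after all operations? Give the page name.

Answer: W

Derivation:
After 1 (visit(H)): cur=H back=1 fwd=0
After 2 (back): cur=HOME back=0 fwd=1
After 3 (forward): cur=H back=1 fwd=0
After 4 (visit(W)): cur=W back=2 fwd=0
After 5 (visit(C)): cur=C back=3 fwd=0
After 6 (back): cur=W back=2 fwd=1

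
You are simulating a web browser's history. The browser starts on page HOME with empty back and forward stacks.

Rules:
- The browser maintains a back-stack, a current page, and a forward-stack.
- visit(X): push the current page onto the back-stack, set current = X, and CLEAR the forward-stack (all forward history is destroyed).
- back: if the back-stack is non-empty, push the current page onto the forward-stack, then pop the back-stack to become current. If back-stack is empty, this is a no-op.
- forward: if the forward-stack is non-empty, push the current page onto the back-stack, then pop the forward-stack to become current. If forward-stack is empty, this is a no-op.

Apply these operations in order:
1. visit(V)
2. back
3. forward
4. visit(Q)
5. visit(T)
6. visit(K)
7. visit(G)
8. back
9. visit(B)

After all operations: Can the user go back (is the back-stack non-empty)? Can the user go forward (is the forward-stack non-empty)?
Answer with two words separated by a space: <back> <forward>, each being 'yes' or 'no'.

After 1 (visit(V)): cur=V back=1 fwd=0
After 2 (back): cur=HOME back=0 fwd=1
After 3 (forward): cur=V back=1 fwd=0
After 4 (visit(Q)): cur=Q back=2 fwd=0
After 5 (visit(T)): cur=T back=3 fwd=0
After 6 (visit(K)): cur=K back=4 fwd=0
After 7 (visit(G)): cur=G back=5 fwd=0
After 8 (back): cur=K back=4 fwd=1
After 9 (visit(B)): cur=B back=5 fwd=0

Answer: yes no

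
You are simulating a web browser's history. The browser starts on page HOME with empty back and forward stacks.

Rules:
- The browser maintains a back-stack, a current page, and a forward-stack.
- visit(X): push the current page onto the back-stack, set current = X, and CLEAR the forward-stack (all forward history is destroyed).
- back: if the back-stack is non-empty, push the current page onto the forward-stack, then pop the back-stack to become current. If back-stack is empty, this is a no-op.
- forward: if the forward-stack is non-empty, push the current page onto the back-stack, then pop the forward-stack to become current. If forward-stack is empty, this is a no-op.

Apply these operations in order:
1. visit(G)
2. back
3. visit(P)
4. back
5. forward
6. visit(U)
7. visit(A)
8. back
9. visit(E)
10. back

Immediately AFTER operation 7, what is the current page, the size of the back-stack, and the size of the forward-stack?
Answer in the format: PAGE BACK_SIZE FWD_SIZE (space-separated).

After 1 (visit(G)): cur=G back=1 fwd=0
After 2 (back): cur=HOME back=0 fwd=1
After 3 (visit(P)): cur=P back=1 fwd=0
After 4 (back): cur=HOME back=0 fwd=1
After 5 (forward): cur=P back=1 fwd=0
After 6 (visit(U)): cur=U back=2 fwd=0
After 7 (visit(A)): cur=A back=3 fwd=0

A 3 0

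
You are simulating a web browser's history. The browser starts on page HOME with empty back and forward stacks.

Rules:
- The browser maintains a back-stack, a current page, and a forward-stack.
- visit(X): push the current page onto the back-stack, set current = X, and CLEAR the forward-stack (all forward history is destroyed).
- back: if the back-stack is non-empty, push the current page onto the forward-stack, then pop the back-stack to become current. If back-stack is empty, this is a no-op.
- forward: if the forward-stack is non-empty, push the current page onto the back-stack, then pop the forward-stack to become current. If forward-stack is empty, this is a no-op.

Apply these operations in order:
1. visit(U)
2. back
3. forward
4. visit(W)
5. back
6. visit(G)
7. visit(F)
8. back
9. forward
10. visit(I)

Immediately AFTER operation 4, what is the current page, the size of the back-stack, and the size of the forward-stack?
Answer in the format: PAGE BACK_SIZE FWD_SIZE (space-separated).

After 1 (visit(U)): cur=U back=1 fwd=0
After 2 (back): cur=HOME back=0 fwd=1
After 3 (forward): cur=U back=1 fwd=0
After 4 (visit(W)): cur=W back=2 fwd=0

W 2 0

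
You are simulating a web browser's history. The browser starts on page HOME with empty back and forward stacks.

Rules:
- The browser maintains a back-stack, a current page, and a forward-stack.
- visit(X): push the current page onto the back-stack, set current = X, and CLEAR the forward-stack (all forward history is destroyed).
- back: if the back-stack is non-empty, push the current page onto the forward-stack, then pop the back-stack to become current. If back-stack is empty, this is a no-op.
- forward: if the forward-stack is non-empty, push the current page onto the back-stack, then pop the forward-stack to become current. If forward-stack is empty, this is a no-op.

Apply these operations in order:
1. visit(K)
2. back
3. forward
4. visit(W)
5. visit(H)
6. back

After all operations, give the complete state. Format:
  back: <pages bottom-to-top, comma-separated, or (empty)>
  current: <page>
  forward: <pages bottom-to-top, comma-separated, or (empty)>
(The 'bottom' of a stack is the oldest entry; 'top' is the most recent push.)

Answer: back: HOME,K
current: W
forward: H

Derivation:
After 1 (visit(K)): cur=K back=1 fwd=0
After 2 (back): cur=HOME back=0 fwd=1
After 3 (forward): cur=K back=1 fwd=0
After 4 (visit(W)): cur=W back=2 fwd=0
After 5 (visit(H)): cur=H back=3 fwd=0
After 6 (back): cur=W back=2 fwd=1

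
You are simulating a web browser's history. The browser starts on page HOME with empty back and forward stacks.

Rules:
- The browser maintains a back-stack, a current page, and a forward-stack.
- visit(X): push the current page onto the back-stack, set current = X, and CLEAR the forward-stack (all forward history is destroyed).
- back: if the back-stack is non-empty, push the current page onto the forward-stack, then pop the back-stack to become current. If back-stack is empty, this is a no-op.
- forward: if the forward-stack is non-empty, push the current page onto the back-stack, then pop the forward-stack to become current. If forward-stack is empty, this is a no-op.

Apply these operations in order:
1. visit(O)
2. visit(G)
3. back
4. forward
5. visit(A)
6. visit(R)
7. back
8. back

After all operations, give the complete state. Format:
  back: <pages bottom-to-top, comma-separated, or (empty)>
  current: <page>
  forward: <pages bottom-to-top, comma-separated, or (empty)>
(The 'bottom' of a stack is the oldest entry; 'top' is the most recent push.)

After 1 (visit(O)): cur=O back=1 fwd=0
After 2 (visit(G)): cur=G back=2 fwd=0
After 3 (back): cur=O back=1 fwd=1
After 4 (forward): cur=G back=2 fwd=0
After 5 (visit(A)): cur=A back=3 fwd=0
After 6 (visit(R)): cur=R back=4 fwd=0
After 7 (back): cur=A back=3 fwd=1
After 8 (back): cur=G back=2 fwd=2

Answer: back: HOME,O
current: G
forward: R,A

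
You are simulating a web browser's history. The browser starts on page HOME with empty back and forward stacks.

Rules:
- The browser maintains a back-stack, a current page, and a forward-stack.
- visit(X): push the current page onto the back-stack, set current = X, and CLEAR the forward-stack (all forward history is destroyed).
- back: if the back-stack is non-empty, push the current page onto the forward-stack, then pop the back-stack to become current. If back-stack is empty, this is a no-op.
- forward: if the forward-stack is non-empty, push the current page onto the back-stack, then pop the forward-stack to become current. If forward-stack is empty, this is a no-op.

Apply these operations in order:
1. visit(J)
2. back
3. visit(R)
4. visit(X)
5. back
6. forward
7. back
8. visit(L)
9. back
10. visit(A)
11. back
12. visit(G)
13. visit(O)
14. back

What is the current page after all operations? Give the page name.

After 1 (visit(J)): cur=J back=1 fwd=0
After 2 (back): cur=HOME back=0 fwd=1
After 3 (visit(R)): cur=R back=1 fwd=0
After 4 (visit(X)): cur=X back=2 fwd=0
After 5 (back): cur=R back=1 fwd=1
After 6 (forward): cur=X back=2 fwd=0
After 7 (back): cur=R back=1 fwd=1
After 8 (visit(L)): cur=L back=2 fwd=0
After 9 (back): cur=R back=1 fwd=1
After 10 (visit(A)): cur=A back=2 fwd=0
After 11 (back): cur=R back=1 fwd=1
After 12 (visit(G)): cur=G back=2 fwd=0
After 13 (visit(O)): cur=O back=3 fwd=0
After 14 (back): cur=G back=2 fwd=1

Answer: G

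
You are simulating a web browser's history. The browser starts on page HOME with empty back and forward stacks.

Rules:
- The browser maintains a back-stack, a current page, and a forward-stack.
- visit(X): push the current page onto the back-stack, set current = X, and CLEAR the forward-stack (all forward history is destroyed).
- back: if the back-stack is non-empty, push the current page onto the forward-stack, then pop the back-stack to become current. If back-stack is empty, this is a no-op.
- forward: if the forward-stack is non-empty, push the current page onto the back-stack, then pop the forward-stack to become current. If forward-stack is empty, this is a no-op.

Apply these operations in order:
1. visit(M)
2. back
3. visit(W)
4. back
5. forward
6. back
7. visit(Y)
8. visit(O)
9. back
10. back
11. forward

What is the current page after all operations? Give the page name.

After 1 (visit(M)): cur=M back=1 fwd=0
After 2 (back): cur=HOME back=0 fwd=1
After 3 (visit(W)): cur=W back=1 fwd=0
After 4 (back): cur=HOME back=0 fwd=1
After 5 (forward): cur=W back=1 fwd=0
After 6 (back): cur=HOME back=0 fwd=1
After 7 (visit(Y)): cur=Y back=1 fwd=0
After 8 (visit(O)): cur=O back=2 fwd=0
After 9 (back): cur=Y back=1 fwd=1
After 10 (back): cur=HOME back=0 fwd=2
After 11 (forward): cur=Y back=1 fwd=1

Answer: Y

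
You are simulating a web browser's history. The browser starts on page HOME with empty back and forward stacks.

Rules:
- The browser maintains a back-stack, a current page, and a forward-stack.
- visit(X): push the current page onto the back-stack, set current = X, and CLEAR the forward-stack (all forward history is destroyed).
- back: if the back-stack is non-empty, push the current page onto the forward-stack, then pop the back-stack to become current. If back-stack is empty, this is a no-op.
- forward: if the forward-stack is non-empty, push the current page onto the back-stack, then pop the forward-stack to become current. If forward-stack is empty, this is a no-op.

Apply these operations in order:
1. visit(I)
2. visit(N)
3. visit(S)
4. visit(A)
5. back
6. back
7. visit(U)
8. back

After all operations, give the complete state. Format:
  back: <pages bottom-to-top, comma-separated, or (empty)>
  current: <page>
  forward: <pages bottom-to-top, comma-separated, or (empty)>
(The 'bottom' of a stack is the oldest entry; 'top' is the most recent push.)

Answer: back: HOME,I
current: N
forward: U

Derivation:
After 1 (visit(I)): cur=I back=1 fwd=0
After 2 (visit(N)): cur=N back=2 fwd=0
After 3 (visit(S)): cur=S back=3 fwd=0
After 4 (visit(A)): cur=A back=4 fwd=0
After 5 (back): cur=S back=3 fwd=1
After 6 (back): cur=N back=2 fwd=2
After 7 (visit(U)): cur=U back=3 fwd=0
After 8 (back): cur=N back=2 fwd=1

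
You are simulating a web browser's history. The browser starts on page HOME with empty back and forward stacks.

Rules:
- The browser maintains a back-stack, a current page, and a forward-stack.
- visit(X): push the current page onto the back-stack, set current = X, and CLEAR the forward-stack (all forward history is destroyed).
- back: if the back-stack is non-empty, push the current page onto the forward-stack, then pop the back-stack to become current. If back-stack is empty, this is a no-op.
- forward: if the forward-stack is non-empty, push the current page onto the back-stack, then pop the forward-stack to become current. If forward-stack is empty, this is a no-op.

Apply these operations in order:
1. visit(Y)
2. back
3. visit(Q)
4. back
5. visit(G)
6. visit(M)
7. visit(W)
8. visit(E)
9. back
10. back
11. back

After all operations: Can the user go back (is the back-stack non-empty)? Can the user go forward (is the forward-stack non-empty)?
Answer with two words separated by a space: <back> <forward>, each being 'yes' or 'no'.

Answer: yes yes

Derivation:
After 1 (visit(Y)): cur=Y back=1 fwd=0
After 2 (back): cur=HOME back=0 fwd=1
After 3 (visit(Q)): cur=Q back=1 fwd=0
After 4 (back): cur=HOME back=0 fwd=1
After 5 (visit(G)): cur=G back=1 fwd=0
After 6 (visit(M)): cur=M back=2 fwd=0
After 7 (visit(W)): cur=W back=3 fwd=0
After 8 (visit(E)): cur=E back=4 fwd=0
After 9 (back): cur=W back=3 fwd=1
After 10 (back): cur=M back=2 fwd=2
After 11 (back): cur=G back=1 fwd=3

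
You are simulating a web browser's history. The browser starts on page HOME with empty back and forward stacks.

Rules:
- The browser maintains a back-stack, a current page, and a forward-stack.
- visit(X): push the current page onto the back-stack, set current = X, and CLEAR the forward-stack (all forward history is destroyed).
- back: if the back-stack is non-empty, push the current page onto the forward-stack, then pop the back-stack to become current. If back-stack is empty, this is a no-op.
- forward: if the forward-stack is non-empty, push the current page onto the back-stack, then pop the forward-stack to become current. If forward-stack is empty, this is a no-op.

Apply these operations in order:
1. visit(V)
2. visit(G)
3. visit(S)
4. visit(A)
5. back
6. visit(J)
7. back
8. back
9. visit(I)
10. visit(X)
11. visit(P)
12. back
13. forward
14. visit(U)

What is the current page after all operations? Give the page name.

Answer: U

Derivation:
After 1 (visit(V)): cur=V back=1 fwd=0
After 2 (visit(G)): cur=G back=2 fwd=0
After 3 (visit(S)): cur=S back=3 fwd=0
After 4 (visit(A)): cur=A back=4 fwd=0
After 5 (back): cur=S back=3 fwd=1
After 6 (visit(J)): cur=J back=4 fwd=0
After 7 (back): cur=S back=3 fwd=1
After 8 (back): cur=G back=2 fwd=2
After 9 (visit(I)): cur=I back=3 fwd=0
After 10 (visit(X)): cur=X back=4 fwd=0
After 11 (visit(P)): cur=P back=5 fwd=0
After 12 (back): cur=X back=4 fwd=1
After 13 (forward): cur=P back=5 fwd=0
After 14 (visit(U)): cur=U back=6 fwd=0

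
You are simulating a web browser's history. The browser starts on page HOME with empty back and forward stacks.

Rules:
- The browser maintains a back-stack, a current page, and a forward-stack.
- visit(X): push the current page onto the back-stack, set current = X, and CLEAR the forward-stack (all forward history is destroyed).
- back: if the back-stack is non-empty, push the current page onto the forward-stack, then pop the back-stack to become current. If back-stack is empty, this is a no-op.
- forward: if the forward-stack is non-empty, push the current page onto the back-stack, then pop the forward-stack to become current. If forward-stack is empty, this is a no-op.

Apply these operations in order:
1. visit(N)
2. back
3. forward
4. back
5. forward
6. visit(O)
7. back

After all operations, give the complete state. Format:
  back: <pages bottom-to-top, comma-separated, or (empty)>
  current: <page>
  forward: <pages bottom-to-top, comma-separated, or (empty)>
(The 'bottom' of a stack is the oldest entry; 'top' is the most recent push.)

Answer: back: HOME
current: N
forward: O

Derivation:
After 1 (visit(N)): cur=N back=1 fwd=0
After 2 (back): cur=HOME back=0 fwd=1
After 3 (forward): cur=N back=1 fwd=0
After 4 (back): cur=HOME back=0 fwd=1
After 5 (forward): cur=N back=1 fwd=0
After 6 (visit(O)): cur=O back=2 fwd=0
After 7 (back): cur=N back=1 fwd=1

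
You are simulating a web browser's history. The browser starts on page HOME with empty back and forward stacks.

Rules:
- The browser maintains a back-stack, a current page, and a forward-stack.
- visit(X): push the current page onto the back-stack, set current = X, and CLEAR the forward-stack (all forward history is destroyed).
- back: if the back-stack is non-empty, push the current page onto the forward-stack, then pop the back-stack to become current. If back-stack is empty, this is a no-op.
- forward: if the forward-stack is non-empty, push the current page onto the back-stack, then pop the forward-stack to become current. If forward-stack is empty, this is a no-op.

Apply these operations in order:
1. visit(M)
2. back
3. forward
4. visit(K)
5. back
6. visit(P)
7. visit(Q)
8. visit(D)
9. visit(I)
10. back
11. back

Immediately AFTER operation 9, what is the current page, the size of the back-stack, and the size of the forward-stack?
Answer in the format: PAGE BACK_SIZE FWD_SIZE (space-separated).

After 1 (visit(M)): cur=M back=1 fwd=0
After 2 (back): cur=HOME back=0 fwd=1
After 3 (forward): cur=M back=1 fwd=0
After 4 (visit(K)): cur=K back=2 fwd=0
After 5 (back): cur=M back=1 fwd=1
After 6 (visit(P)): cur=P back=2 fwd=0
After 7 (visit(Q)): cur=Q back=3 fwd=0
After 8 (visit(D)): cur=D back=4 fwd=0
After 9 (visit(I)): cur=I back=5 fwd=0

I 5 0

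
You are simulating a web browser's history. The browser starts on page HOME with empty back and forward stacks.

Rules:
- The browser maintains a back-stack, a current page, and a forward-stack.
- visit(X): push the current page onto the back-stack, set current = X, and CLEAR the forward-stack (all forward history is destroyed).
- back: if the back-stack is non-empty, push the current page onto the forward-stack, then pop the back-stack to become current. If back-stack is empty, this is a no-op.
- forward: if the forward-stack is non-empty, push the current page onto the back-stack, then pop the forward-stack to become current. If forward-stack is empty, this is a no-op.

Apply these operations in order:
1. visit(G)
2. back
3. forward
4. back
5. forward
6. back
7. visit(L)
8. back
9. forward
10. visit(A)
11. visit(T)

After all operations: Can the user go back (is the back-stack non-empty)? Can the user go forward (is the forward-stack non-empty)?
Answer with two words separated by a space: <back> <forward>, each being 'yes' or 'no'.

Answer: yes no

Derivation:
After 1 (visit(G)): cur=G back=1 fwd=0
After 2 (back): cur=HOME back=0 fwd=1
After 3 (forward): cur=G back=1 fwd=0
After 4 (back): cur=HOME back=0 fwd=1
After 5 (forward): cur=G back=1 fwd=0
After 6 (back): cur=HOME back=0 fwd=1
After 7 (visit(L)): cur=L back=1 fwd=0
After 8 (back): cur=HOME back=0 fwd=1
After 9 (forward): cur=L back=1 fwd=0
After 10 (visit(A)): cur=A back=2 fwd=0
After 11 (visit(T)): cur=T back=3 fwd=0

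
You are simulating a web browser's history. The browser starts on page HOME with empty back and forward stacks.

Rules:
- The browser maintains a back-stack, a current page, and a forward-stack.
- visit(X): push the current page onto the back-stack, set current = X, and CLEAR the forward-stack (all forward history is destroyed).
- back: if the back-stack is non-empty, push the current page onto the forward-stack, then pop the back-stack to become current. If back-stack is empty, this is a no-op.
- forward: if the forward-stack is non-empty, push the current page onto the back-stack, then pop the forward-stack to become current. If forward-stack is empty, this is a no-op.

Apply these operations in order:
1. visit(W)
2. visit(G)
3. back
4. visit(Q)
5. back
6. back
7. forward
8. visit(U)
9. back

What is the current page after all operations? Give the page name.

After 1 (visit(W)): cur=W back=1 fwd=0
After 2 (visit(G)): cur=G back=2 fwd=0
After 3 (back): cur=W back=1 fwd=1
After 4 (visit(Q)): cur=Q back=2 fwd=0
After 5 (back): cur=W back=1 fwd=1
After 6 (back): cur=HOME back=0 fwd=2
After 7 (forward): cur=W back=1 fwd=1
After 8 (visit(U)): cur=U back=2 fwd=0
After 9 (back): cur=W back=1 fwd=1

Answer: W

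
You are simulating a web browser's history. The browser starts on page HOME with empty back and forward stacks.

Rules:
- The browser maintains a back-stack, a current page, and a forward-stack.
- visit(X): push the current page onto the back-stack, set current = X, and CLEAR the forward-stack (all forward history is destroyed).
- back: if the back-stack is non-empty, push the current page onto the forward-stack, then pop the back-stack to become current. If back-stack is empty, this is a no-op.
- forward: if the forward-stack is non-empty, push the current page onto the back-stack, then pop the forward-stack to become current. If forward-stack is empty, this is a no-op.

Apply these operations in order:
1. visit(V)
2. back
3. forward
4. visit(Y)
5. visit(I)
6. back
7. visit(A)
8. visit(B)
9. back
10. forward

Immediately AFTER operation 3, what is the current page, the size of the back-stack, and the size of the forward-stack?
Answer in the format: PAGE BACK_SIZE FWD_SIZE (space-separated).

After 1 (visit(V)): cur=V back=1 fwd=0
After 2 (back): cur=HOME back=0 fwd=1
After 3 (forward): cur=V back=1 fwd=0

V 1 0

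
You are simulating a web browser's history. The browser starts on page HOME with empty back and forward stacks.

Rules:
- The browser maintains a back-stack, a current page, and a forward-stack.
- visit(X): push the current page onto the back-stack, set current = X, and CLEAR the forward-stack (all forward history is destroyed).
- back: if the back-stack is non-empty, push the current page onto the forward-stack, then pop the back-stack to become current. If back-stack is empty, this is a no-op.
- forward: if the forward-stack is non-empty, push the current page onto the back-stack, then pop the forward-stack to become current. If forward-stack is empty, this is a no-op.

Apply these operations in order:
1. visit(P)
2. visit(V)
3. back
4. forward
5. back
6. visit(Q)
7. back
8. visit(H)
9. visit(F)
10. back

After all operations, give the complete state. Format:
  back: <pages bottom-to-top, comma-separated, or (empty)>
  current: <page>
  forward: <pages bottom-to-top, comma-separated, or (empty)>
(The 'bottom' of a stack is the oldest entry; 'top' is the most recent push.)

After 1 (visit(P)): cur=P back=1 fwd=0
After 2 (visit(V)): cur=V back=2 fwd=0
After 3 (back): cur=P back=1 fwd=1
After 4 (forward): cur=V back=2 fwd=0
After 5 (back): cur=P back=1 fwd=1
After 6 (visit(Q)): cur=Q back=2 fwd=0
After 7 (back): cur=P back=1 fwd=1
After 8 (visit(H)): cur=H back=2 fwd=0
After 9 (visit(F)): cur=F back=3 fwd=0
After 10 (back): cur=H back=2 fwd=1

Answer: back: HOME,P
current: H
forward: F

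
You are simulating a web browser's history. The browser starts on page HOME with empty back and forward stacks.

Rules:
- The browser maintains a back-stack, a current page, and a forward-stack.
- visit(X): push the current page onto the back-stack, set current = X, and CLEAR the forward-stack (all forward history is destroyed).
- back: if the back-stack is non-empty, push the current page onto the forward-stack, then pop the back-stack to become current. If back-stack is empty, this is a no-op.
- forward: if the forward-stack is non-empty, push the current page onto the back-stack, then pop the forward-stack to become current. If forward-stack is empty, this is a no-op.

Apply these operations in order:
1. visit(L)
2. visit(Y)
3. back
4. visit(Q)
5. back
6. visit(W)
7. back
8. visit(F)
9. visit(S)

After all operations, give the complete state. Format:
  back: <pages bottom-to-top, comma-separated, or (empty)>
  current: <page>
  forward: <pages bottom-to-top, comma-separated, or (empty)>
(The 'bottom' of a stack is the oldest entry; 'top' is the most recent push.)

After 1 (visit(L)): cur=L back=1 fwd=0
After 2 (visit(Y)): cur=Y back=2 fwd=0
After 3 (back): cur=L back=1 fwd=1
After 4 (visit(Q)): cur=Q back=2 fwd=0
After 5 (back): cur=L back=1 fwd=1
After 6 (visit(W)): cur=W back=2 fwd=0
After 7 (back): cur=L back=1 fwd=1
After 8 (visit(F)): cur=F back=2 fwd=0
After 9 (visit(S)): cur=S back=3 fwd=0

Answer: back: HOME,L,F
current: S
forward: (empty)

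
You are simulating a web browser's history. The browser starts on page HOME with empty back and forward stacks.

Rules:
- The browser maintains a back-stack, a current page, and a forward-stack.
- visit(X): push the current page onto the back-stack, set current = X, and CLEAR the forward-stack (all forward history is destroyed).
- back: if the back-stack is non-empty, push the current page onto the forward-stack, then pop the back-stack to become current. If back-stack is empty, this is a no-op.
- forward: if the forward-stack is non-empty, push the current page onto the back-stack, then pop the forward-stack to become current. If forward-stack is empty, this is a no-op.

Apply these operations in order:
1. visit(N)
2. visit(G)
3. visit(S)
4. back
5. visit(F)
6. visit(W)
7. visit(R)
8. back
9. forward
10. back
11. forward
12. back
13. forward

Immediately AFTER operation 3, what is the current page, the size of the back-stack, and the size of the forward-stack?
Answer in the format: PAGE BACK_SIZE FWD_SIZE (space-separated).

After 1 (visit(N)): cur=N back=1 fwd=0
After 2 (visit(G)): cur=G back=2 fwd=0
After 3 (visit(S)): cur=S back=3 fwd=0

S 3 0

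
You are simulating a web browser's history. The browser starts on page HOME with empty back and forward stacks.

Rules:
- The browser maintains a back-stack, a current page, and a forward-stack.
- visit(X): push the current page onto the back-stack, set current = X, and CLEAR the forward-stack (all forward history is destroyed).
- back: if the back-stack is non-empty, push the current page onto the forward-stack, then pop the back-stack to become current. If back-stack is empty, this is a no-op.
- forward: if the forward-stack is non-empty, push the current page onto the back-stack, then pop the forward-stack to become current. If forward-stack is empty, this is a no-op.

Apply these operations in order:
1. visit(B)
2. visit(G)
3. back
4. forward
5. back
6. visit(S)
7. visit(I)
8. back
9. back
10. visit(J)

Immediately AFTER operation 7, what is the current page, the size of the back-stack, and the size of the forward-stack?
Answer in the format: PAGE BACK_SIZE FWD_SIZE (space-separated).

After 1 (visit(B)): cur=B back=1 fwd=0
After 2 (visit(G)): cur=G back=2 fwd=0
After 3 (back): cur=B back=1 fwd=1
After 4 (forward): cur=G back=2 fwd=0
After 5 (back): cur=B back=1 fwd=1
After 6 (visit(S)): cur=S back=2 fwd=0
After 7 (visit(I)): cur=I back=3 fwd=0

I 3 0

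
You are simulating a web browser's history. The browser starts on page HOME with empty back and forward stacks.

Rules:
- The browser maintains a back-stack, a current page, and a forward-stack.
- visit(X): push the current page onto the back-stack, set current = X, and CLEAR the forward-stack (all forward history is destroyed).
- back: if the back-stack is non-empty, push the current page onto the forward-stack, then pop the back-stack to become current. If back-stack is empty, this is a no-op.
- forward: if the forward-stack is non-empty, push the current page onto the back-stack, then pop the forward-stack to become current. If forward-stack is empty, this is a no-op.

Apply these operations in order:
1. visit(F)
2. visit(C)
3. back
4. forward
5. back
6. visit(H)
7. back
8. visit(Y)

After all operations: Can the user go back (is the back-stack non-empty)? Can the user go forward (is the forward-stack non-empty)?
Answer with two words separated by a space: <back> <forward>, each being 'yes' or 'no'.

After 1 (visit(F)): cur=F back=1 fwd=0
After 2 (visit(C)): cur=C back=2 fwd=0
After 3 (back): cur=F back=1 fwd=1
After 4 (forward): cur=C back=2 fwd=0
After 5 (back): cur=F back=1 fwd=1
After 6 (visit(H)): cur=H back=2 fwd=0
After 7 (back): cur=F back=1 fwd=1
After 8 (visit(Y)): cur=Y back=2 fwd=0

Answer: yes no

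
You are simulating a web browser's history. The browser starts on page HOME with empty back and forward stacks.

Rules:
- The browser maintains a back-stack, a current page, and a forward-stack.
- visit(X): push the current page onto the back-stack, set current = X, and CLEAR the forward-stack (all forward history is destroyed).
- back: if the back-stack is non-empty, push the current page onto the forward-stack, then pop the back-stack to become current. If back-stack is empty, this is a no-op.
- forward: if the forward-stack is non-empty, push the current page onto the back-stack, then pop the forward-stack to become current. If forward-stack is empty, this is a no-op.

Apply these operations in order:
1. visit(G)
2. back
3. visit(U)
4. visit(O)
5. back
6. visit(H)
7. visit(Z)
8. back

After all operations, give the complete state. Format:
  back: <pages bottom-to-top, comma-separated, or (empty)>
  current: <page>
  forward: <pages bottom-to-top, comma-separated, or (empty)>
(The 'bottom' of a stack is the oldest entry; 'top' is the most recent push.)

After 1 (visit(G)): cur=G back=1 fwd=0
After 2 (back): cur=HOME back=0 fwd=1
After 3 (visit(U)): cur=U back=1 fwd=0
After 4 (visit(O)): cur=O back=2 fwd=0
After 5 (back): cur=U back=1 fwd=1
After 6 (visit(H)): cur=H back=2 fwd=0
After 7 (visit(Z)): cur=Z back=3 fwd=0
After 8 (back): cur=H back=2 fwd=1

Answer: back: HOME,U
current: H
forward: Z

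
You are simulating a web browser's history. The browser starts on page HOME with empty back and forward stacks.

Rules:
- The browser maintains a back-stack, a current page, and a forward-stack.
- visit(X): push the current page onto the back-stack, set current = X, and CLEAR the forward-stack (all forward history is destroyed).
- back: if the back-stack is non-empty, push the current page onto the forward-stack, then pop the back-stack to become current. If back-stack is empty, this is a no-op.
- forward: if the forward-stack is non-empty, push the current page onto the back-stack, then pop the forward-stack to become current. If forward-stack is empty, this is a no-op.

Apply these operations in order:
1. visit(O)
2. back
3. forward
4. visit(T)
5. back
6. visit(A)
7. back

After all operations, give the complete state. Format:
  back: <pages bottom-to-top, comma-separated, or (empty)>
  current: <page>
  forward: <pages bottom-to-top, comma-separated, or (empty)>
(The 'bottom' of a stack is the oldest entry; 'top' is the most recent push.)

After 1 (visit(O)): cur=O back=1 fwd=0
After 2 (back): cur=HOME back=0 fwd=1
After 3 (forward): cur=O back=1 fwd=0
After 4 (visit(T)): cur=T back=2 fwd=0
After 5 (back): cur=O back=1 fwd=1
After 6 (visit(A)): cur=A back=2 fwd=0
After 7 (back): cur=O back=1 fwd=1

Answer: back: HOME
current: O
forward: A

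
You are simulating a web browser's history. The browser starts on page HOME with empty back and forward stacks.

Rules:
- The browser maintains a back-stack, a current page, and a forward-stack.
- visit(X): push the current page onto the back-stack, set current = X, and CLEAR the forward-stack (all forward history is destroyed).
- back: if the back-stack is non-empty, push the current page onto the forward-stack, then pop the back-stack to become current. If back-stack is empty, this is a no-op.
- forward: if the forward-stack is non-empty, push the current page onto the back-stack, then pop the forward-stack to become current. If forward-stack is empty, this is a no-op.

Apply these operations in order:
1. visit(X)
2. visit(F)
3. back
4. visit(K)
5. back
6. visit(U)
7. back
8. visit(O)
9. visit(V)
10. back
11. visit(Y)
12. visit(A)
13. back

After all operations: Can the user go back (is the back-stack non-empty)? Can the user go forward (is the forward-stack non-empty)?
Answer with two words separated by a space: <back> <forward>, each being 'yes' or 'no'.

After 1 (visit(X)): cur=X back=1 fwd=0
After 2 (visit(F)): cur=F back=2 fwd=0
After 3 (back): cur=X back=1 fwd=1
After 4 (visit(K)): cur=K back=2 fwd=0
After 5 (back): cur=X back=1 fwd=1
After 6 (visit(U)): cur=U back=2 fwd=0
After 7 (back): cur=X back=1 fwd=1
After 8 (visit(O)): cur=O back=2 fwd=0
After 9 (visit(V)): cur=V back=3 fwd=0
After 10 (back): cur=O back=2 fwd=1
After 11 (visit(Y)): cur=Y back=3 fwd=0
After 12 (visit(A)): cur=A back=4 fwd=0
After 13 (back): cur=Y back=3 fwd=1

Answer: yes yes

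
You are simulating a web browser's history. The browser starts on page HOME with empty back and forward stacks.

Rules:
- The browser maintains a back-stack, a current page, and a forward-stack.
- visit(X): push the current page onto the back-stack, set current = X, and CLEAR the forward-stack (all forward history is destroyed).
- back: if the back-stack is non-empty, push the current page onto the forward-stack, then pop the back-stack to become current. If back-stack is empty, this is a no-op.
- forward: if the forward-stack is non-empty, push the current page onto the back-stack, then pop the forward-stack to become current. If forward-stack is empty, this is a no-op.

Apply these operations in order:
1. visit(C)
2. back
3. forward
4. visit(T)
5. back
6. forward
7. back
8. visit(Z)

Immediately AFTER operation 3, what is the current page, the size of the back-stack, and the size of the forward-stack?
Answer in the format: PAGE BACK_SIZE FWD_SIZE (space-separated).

After 1 (visit(C)): cur=C back=1 fwd=0
After 2 (back): cur=HOME back=0 fwd=1
After 3 (forward): cur=C back=1 fwd=0

C 1 0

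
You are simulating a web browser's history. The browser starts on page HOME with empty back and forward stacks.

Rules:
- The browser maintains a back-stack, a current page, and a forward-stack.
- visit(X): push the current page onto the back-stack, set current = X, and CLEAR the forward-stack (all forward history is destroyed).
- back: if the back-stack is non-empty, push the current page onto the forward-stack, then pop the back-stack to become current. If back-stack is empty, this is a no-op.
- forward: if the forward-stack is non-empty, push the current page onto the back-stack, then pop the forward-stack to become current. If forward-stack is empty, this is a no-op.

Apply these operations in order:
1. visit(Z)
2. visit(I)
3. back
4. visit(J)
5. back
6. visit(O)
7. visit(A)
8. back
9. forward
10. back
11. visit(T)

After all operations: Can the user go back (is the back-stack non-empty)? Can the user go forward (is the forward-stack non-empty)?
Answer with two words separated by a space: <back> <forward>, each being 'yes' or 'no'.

After 1 (visit(Z)): cur=Z back=1 fwd=0
After 2 (visit(I)): cur=I back=2 fwd=0
After 3 (back): cur=Z back=1 fwd=1
After 4 (visit(J)): cur=J back=2 fwd=0
After 5 (back): cur=Z back=1 fwd=1
After 6 (visit(O)): cur=O back=2 fwd=0
After 7 (visit(A)): cur=A back=3 fwd=0
After 8 (back): cur=O back=2 fwd=1
After 9 (forward): cur=A back=3 fwd=0
After 10 (back): cur=O back=2 fwd=1
After 11 (visit(T)): cur=T back=3 fwd=0

Answer: yes no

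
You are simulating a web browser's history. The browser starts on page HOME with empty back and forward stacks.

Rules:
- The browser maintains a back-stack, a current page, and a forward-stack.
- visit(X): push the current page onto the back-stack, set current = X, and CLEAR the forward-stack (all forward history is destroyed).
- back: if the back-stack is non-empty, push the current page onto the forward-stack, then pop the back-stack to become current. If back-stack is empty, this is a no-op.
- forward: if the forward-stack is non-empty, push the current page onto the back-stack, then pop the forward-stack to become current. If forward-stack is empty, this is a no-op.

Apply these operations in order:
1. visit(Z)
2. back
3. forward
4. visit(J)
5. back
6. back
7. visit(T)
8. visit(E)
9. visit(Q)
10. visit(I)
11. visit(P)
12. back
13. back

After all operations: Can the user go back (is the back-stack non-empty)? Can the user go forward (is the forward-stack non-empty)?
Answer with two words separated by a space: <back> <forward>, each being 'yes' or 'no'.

After 1 (visit(Z)): cur=Z back=1 fwd=0
After 2 (back): cur=HOME back=0 fwd=1
After 3 (forward): cur=Z back=1 fwd=0
After 4 (visit(J)): cur=J back=2 fwd=0
After 5 (back): cur=Z back=1 fwd=1
After 6 (back): cur=HOME back=0 fwd=2
After 7 (visit(T)): cur=T back=1 fwd=0
After 8 (visit(E)): cur=E back=2 fwd=0
After 9 (visit(Q)): cur=Q back=3 fwd=0
After 10 (visit(I)): cur=I back=4 fwd=0
After 11 (visit(P)): cur=P back=5 fwd=0
After 12 (back): cur=I back=4 fwd=1
After 13 (back): cur=Q back=3 fwd=2

Answer: yes yes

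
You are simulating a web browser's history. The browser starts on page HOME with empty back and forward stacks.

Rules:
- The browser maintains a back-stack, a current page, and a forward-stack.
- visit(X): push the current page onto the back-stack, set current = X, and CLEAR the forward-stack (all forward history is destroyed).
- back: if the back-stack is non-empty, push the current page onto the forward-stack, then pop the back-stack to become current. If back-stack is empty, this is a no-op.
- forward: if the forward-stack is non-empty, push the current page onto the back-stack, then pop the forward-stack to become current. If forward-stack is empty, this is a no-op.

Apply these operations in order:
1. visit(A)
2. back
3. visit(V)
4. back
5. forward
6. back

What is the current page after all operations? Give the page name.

Answer: HOME

Derivation:
After 1 (visit(A)): cur=A back=1 fwd=0
After 2 (back): cur=HOME back=0 fwd=1
After 3 (visit(V)): cur=V back=1 fwd=0
After 4 (back): cur=HOME back=0 fwd=1
After 5 (forward): cur=V back=1 fwd=0
After 6 (back): cur=HOME back=0 fwd=1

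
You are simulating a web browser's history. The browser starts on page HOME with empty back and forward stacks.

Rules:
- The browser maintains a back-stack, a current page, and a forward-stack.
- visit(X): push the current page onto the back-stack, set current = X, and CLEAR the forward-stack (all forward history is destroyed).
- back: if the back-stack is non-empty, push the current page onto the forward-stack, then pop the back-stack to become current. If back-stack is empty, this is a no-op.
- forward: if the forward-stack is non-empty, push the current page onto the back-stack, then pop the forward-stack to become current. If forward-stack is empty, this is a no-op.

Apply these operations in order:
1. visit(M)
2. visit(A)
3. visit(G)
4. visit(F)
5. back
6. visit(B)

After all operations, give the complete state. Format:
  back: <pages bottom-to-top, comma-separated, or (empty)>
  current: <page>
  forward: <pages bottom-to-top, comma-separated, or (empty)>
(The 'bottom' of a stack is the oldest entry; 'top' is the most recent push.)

Answer: back: HOME,M,A,G
current: B
forward: (empty)

Derivation:
After 1 (visit(M)): cur=M back=1 fwd=0
After 2 (visit(A)): cur=A back=2 fwd=0
After 3 (visit(G)): cur=G back=3 fwd=0
After 4 (visit(F)): cur=F back=4 fwd=0
After 5 (back): cur=G back=3 fwd=1
After 6 (visit(B)): cur=B back=4 fwd=0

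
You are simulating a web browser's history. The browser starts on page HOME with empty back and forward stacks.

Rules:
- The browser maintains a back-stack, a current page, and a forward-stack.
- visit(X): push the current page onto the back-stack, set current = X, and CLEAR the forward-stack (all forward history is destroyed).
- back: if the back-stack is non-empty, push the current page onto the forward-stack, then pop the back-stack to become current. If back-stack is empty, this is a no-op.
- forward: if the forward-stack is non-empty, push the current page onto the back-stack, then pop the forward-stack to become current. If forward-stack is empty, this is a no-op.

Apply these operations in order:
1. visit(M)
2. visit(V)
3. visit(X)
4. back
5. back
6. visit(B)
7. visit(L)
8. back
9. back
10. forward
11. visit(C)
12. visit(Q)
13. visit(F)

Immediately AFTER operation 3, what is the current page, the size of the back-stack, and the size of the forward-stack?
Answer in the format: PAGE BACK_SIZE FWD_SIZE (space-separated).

After 1 (visit(M)): cur=M back=1 fwd=0
After 2 (visit(V)): cur=V back=2 fwd=0
After 3 (visit(X)): cur=X back=3 fwd=0

X 3 0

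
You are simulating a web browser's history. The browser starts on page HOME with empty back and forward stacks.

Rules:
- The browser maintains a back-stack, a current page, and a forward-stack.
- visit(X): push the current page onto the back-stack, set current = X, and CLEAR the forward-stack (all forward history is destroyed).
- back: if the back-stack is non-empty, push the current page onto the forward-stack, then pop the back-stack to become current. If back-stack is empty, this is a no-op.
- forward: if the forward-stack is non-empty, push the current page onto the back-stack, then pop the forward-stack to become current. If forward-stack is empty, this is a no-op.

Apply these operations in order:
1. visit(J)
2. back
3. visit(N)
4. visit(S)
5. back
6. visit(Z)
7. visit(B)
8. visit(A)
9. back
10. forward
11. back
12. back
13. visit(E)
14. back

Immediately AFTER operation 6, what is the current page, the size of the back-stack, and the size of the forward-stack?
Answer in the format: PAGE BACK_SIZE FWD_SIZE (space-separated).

After 1 (visit(J)): cur=J back=1 fwd=0
After 2 (back): cur=HOME back=0 fwd=1
After 3 (visit(N)): cur=N back=1 fwd=0
After 4 (visit(S)): cur=S back=2 fwd=0
After 5 (back): cur=N back=1 fwd=1
After 6 (visit(Z)): cur=Z back=2 fwd=0

Z 2 0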